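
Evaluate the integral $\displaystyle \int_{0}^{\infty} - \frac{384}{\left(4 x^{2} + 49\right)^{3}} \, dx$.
$- \frac{36 \pi}{16807}$

Start from the standard arctangent integral
$$J(a) = \int_{0}^{\infty} - \frac{6}{a^{2} + x^{2}} \, dx = - \frac{3 \pi}{a}.$$

Differentiating under the integral sign with respect to $a$,
$$\frac{dJ}{da} = \int_{0}^{\infty} \frac{12 a}{\left(a^{2} + x^{2}\right)^{2}} \, dx = \frac{3 \pi}{a^{2}},$$
so $\int_{0}^{\infty} - \frac{6}{\left(a^{2} + x^{2}\right)^{2}} \, dx = - \frac{3 \pi}{2 a^{3}}$.

Repeating — each differentiation of $1/(x^2+a^2)^j$ produces $-2ja/(x^2+a^2)^{j+1}$ — and dividing through by $-2ja$ at each step yields, after $2$ differentiations in total,
$$\int_{0}^{\infty} - \frac{6}{\left(a^{2} + x^{2}\right)^{3}} \, dx = - \frac{9 \pi}{8 a^{5}}.$$

Setting $a = \frac{7}{2}$:
$$I = - \frac{36 \pi}{16807}.$$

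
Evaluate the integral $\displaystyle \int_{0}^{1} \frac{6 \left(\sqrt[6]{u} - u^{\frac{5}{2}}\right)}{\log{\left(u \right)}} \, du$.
$- \log{\left(729 \right)}$

Introduce a parameter $a$ in the exponent: let $I(a) = \int_{0}^{1} \frac{6 \left(\sqrt[6]{u} - u^{a}\right)}{\log{\left(u \right)}} \, du$.

Since $\dfrac{\partial}{\partial a}\,u^{a} = u^{a} \ln u$, the $\ln u$ in the denominator cancels and
$$\frac{dI}{da} = \int_{0}^{1} -6 u^{a} \, du = -6 \left[\frac{u^{a+1}}{a+1}\right]_0^1 = - \frac{6}{a + 1}.$$

Integrating with respect to $a$ gives $I(a) = - \log{\left(\frac{46656 \left(a + 1\right)^{6}}{117649} \right)} + C$.

At $a = \frac{1}{6}$ the integrand is identically $0$, so $I(\frac{1}{6}) = 0$. The closed form gives $0$, hence $C = 0$.

Setting $a = \frac{5}{2}$:
$$I = - \log{\left(729 \right)}.$$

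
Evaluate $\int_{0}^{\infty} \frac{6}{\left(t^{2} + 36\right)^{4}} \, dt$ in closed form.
$\frac{5 \pi}{1492992}$

Begin with the known result
$$J(a) = \int_{0}^{\infty} \frac{6}{a^{2} + t^{2}} \, dt = \frac{3 \pi}{a}.$$

Differentiating under the integral sign with respect to $a$,
$$\frac{dJ}{da} = \int_{0}^{\infty} - \frac{12 a}{\left(a^{2} + t^{2}\right)^{2}} \, dt = - \frac{3 \pi}{a^{2}},$$
so $\int_{0}^{\infty} \frac{6}{\left(a^{2} + t^{2}\right)^{2}} \, dt = \frac{3 \pi}{2 a^{3}}$.

Repeating — each differentiation of $1/(t^2+a^2)^j$ produces $-2ja/(t^2+a^2)^{j+1}$ — and dividing through by $-2ja$ at each step yields, after $3$ differentiations in total,
$$\int_{0}^{\infty} \frac{6}{\left(a^{2} + t^{2}\right)^{4}} \, dt = \frac{15 \pi}{16 a^{7}}.$$

Setting $a = 6$:
$$I = \frac{5 \pi}{1492992}.$$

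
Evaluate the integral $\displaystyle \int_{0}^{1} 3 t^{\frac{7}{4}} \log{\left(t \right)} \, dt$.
$- \frac{48}{121}$

Consider the simpler parametrised integral
$$J(a) = \int_{0}^{1} 3 t^{a} \, dt = \frac{3}{a + 1}.$$

Differentiating under the integral sign brings down a factor of $\ln t$:
$$\frac{dJ}{da} = \int_{0}^{1} 3 t^{a} \log{\left(t \right)} \, dt = - \frac{3}{\left(a + 1\right)^{2}}.$$

The integral on the left is $I$, so $I = - \frac{3}{\left(a + 1\right)^{2}}$.

Setting $a = \frac{7}{4}$:
$$I = - \frac{48}{121}.$$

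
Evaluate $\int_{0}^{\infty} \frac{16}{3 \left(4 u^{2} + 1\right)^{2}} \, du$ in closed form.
$\frac{2 \pi}{3}$

Begin with the known result
$$J(a) = \int_{0}^{\infty} \frac{1}{3 \left(a^{2} + u^{2}\right)} \, du = \frac{\pi}{6 a}.$$

Differentiating under the integral sign with respect to $a$,
$$\frac{dJ}{da} = \int_{0}^{\infty} - \frac{2 a}{3 \left(a^{2} + u^{2}\right)^{2}} \, du = - \frac{\pi}{6 a^{2}},$$
so $\int_{0}^{\infty} \frac{1}{3 \left(a^{2} + u^{2}\right)^{2}} \, du = \frac{\pi}{12 a^{3}}$.

Setting $a = \frac{1}{2}$:
$$I = \frac{2 \pi}{3}.$$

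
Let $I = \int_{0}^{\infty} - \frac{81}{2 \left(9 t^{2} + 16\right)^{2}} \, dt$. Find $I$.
$- \frac{27 \pi}{512}$

Begin with the known result
$$J(a) = \int_{0}^{\infty} - \frac{1}{2 \left(a^{2} + t^{2}\right)} \, dt = - \frac{\pi}{4 a}.$$

Differentiating under the integral sign with respect to $a$,
$$\frac{dJ}{da} = \int_{0}^{\infty} \frac{a}{\left(a^{2} + t^{2}\right)^{2}} \, dt = \frac{\pi}{4 a^{2}},$$
so $\int_{0}^{\infty} - \frac{1}{2 \left(a^{2} + t^{2}\right)^{2}} \, dt = - \frac{\pi}{8 a^{3}}$.

Setting $a = \frac{4}{3}$:
$$I = - \frac{27 \pi}{512}.$$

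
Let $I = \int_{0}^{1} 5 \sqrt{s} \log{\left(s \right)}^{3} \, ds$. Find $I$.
$- \frac{160}{27}$

Start from the elementary integral
$$J(a) = \int_{0}^{1} 5 s^{a} \, ds = \frac{5}{a + 1}.$$

Differentiating under the integral sign brings down a factor of $\ln s$:
$$\frac{dJ}{da} = \int_{0}^{1} 5 s^{a} \log{\left(s \right)} \, ds = - \frac{5}{\left(a + 1\right)^{2}}.$$

Repeating $3$ times in total — each differentiation brings down another $\ln s$ — gives
$$\frac{d^{3}J}{da^{3}} = \int_{0}^{1} 5 s^{a} \log{\left(s \right)}^{3} \, ds = - \frac{30}{\left(a + 1\right)^{4}},$$
and the integrand here is exactly the target integrand, so $I = - \frac{30}{\left(a + 1\right)^{4}}$.

Setting $a = \frac{1}{2}$:
$$I = - \frac{160}{27}.$$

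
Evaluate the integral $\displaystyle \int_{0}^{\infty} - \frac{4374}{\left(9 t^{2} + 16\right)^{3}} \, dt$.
$- \frac{2187 \pi}{8192}$

Start from the standard arctangent integral
$$J(a) = \int_{0}^{\infty} - \frac{6}{a^{2} + t^{2}} \, dt = - \frac{3 \pi}{a}.$$

Differentiating under the integral sign with respect to $a$,
$$\frac{dJ}{da} = \int_{0}^{\infty} \frac{12 a}{\left(a^{2} + t^{2}\right)^{2}} \, dt = \frac{3 \pi}{a^{2}},$$
so $\int_{0}^{\infty} - \frac{6}{\left(a^{2} + t^{2}\right)^{2}} \, dt = - \frac{3 \pi}{2 a^{3}}$.

Repeating — each differentiation of $1/(t^2+a^2)^j$ produces $-2ja/(t^2+a^2)^{j+1}$ — and dividing through by $-2ja$ at each step yields, after $2$ differentiations in total,
$$\int_{0}^{\infty} - \frac{6}{\left(a^{2} + t^{2}\right)^{3}} \, dt = - \frac{9 \pi}{8 a^{5}}.$$

Setting $a = \frac{4}{3}$:
$$I = - \frac{2187 \pi}{8192}.$$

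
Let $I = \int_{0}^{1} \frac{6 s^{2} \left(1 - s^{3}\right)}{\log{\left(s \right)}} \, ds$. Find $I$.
$- \log{\left(64 \right)}$

Consider the one-parameter family: let $I(a) = \int_{0}^{1} \frac{6 \left(s^{2} - s^{a}\right)}{\log{\left(s \right)}} \, ds$.

Since $\dfrac{\partial}{\partial a}\,s^{a} = s^{a} \ln s$, the $\ln s$ in the denominator cancels and
$$\frac{dI}{da} = \int_{0}^{1} -6 s^{a} \, ds = -6 \left[\frac{s^{a+1}}{a+1}\right]_0^1 = - \frac{6}{a + 1}.$$

Integrating with respect to $a$ gives $I(a) = \log{\left(\frac{729}{\left(a + 1\right)^{6}} \right)} + C$.

At $a = 2$ the integrand is identically $0$, so $I(2) = 0$. The closed form gives $0$, hence $C = 0$.

Setting $a = 5$:
$$I = - \log{\left(64 \right)}.$$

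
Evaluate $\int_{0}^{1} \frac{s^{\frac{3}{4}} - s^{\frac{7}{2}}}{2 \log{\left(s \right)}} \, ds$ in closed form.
$\log{\left(\frac{\sqrt{14}}{6} \right)}$

Consider the one-parameter family: let $I(a) = \int_{0}^{1} \frac{s^{\frac{3}{4}} - s^{a}}{2 \log{\left(s \right)}} \, ds$.

Since $\dfrac{\partial}{\partial a}\,s^{a} = s^{a} \ln s$, the $\ln s$ in the denominator cancels and
$$\frac{dI}{da} = \int_{0}^{1} - \frac{1}{2} s^{a} \, ds = - \frac{1}{2} \left[\frac{s^{a+1}}{a+1}\right]_0^1 = - \frac{1}{2 a + 2}.$$

Integrating with respect to $a$ gives $I(a) = - \frac{\log{\left(a + 1 \right)}}{2} - \log{\left(2 \right)} + \frac{\log{\left(7 \right)}}{2} + C$.

At $a = \frac{3}{4}$ the integrand is identically $0$, so $I(\frac{3}{4}) = 0$. The closed form gives $0$, hence $C = 0$.

Setting $a = \frac{7}{2}$:
$$I = \log{\left(\frac{\sqrt{14}}{6} \right)}.$$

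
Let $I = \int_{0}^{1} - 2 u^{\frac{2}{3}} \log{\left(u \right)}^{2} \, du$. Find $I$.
$- \frac{108}{125}$

Consider the simpler parametrised integral
$$J(a) = \int_{0}^{1} - 2 u^{a} \, du = - \frac{2}{a + 1}.$$

Differentiating under the integral sign brings down a factor of $\ln u$:
$$\frac{dJ}{da} = \int_{0}^{1} - 2 u^{a} \log{\left(u \right)} \, du = \frac{2}{\left(a + 1\right)^{2}}.$$

Repeating twice in total — each differentiation brings down another $\ln u$ — gives
$$\frac{d^{2}J}{da^{2}} = \int_{0}^{1} - 2 u^{a} \log{\left(u \right)}^{2} \, du = - \frac{4}{\left(a + 1\right)^{3}},$$
and the integrand here is exactly the target integrand, so $I = - \frac{4}{\left(a + 1\right)^{3}}$.

Setting $a = \frac{2}{3}$:
$$I = - \frac{108}{125}.$$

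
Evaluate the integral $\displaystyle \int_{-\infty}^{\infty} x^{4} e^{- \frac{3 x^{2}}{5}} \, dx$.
$\frac{25 \sqrt{15} \sqrt{\pi}}{36}$

Consider the simpler parametrised integral
$$J(a) = \int_{-\infty}^{\infty} e^{- a x^{2}} \, dx = \frac{\sqrt{\pi}}{\sqrt{a}}.$$

Differentiating under the integral sign brings down a factor of $(-x^2)$:
$$\frac{dJ}{da} = \int_{-\infty}^{\infty} - x^{2} e^{- a x^{2}} \, dx = - \frac{\sqrt{\pi}}{2 a^{\frac{3}{2}}}.$$

Repeating twice in total — each differentiation brings down another $(-x^2)$ — gives
$$\frac{d^{2}J}{da^{2}} = \int_{-\infty}^{\infty} x^{4} e^{- a x^{2}} \, dx = \frac{3 \sqrt{\pi}}{4 a^{\frac{5}{2}}},$$
and the integrand here is exactly the target integrand, so $I = \frac{3 \sqrt{\pi}}{4 a^{\frac{5}{2}}}$.

Setting $a = \frac{3}{5}$:
$$I = \frac{25 \sqrt{15} \sqrt{\pi}}{36}.$$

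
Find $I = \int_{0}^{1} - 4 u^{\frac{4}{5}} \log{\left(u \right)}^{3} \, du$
$\frac{5000}{2187}$

Consider the simpler parametrised integral
$$J(a) = \int_{0}^{1} - 4 u^{a} \, du = - \frac{4}{a + 1}.$$

Differentiating under the integral sign brings down a factor of $\ln u$:
$$\frac{dJ}{da} = \int_{0}^{1} - 4 u^{a} \log{\left(u \right)} \, du = \frac{4}{\left(a + 1\right)^{2}}.$$

Repeating $3$ times in total — each differentiation brings down another $\ln u$ — gives
$$\frac{d^{3}J}{da^{3}} = \int_{0}^{1} - 4 u^{a} \log{\left(u \right)}^{3} \, du = \frac{24}{\left(a + 1\right)^{4}},$$
and the integrand here is exactly the target integrand, so $I = \frac{24}{\left(a + 1\right)^{4}}$.

Setting $a = \frac{4}{5}$:
$$I = \frac{5000}{2187}.$$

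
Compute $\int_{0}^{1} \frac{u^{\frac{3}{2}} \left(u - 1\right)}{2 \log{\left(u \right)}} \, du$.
$- \log{\left(5 \right)} + \frac{\log{\left(35 \right)}}{2}$

Consider the one-parameter family: let $I(a) = \int_{0}^{1} \frac{- u^{\frac{3}{2}} + u^{a}}{2 \log{\left(u \right)}} \, du$.

Since $\dfrac{\partial}{\partial a}\,u^{a} = u^{a} \ln u$, the $\ln u$ in the denominator cancels and
$$\frac{dI}{da} = \int_{0}^{1} \frac{1}{2} u^{a} \, du = \frac{1}{2} \left[\frac{u^{a+1}}{a+1}\right]_0^1 = \frac{1}{2 \left(a + 1\right)}.$$

Integrating with respect to $a$ gives $I(a) = \log{\left(\frac{\sqrt{10} \sqrt{a + 1}}{5} \right)} + C$.

At $a = \frac{3}{2}$ the integrand is identically $0$, so $I(\frac{3}{2}) = 0$. The closed form gives $0$, hence $C = 0$.

Setting $a = \frac{5}{2}$:
$$I = - \log{\left(5 \right)} + \frac{\log{\left(35 \right)}}{2}.$$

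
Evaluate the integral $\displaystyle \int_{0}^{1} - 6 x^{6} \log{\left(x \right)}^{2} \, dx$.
$- \frac{12}{343}$

Begin with the known integral
$$J(a) = \int_{0}^{1} - 6 x^{a} \, dx = - \frac{6}{a + 1}.$$

Differentiating under the integral sign brings down a factor of $\ln x$:
$$\frac{dJ}{da} = \int_{0}^{1} - 6 x^{a} \log{\left(x \right)} \, dx = \frac{6}{\left(a + 1\right)^{2}}.$$

Repeating twice in total — each differentiation brings down another $\ln x$ — gives
$$\frac{d^{2}J}{da^{2}} = \int_{0}^{1} - 6 x^{a} \log{\left(x \right)}^{2} \, dx = - \frac{12}{\left(a + 1\right)^{3}},$$
and the integrand here is exactly the target integrand, so $I = - \frac{12}{\left(a + 1\right)^{3}}$.

Setting $a = 6$:
$$I = - \frac{12}{343}.$$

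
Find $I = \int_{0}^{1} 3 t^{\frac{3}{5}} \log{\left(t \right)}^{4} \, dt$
$\frac{28125}{4096}$

Start from the elementary integral
$$J(a) = \int_{0}^{1} 3 t^{a} \, dt = \frac{3}{a + 1}.$$

Differentiating under the integral sign brings down a factor of $\ln t$:
$$\frac{dJ}{da} = \int_{0}^{1} 3 t^{a} \log{\left(t \right)} \, dt = - \frac{3}{\left(a + 1\right)^{2}}.$$

Repeating $4$ times in total — each differentiation brings down another $\ln t$ — gives
$$\frac{d^{4}J}{da^{4}} = \int_{0}^{1} 3 t^{a} \log{\left(t \right)}^{4} \, dt = \frac{72}{\left(a + 1\right)^{5}},$$
and the integrand here is exactly the target integrand, so $I = \frac{72}{\left(a + 1\right)^{5}}$.

Setting $a = \frac{3}{5}$:
$$I = \frac{28125}{4096}.$$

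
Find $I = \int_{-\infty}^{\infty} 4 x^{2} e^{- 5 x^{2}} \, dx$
$\frac{2 \sqrt{5} \sqrt{\pi}}{25}$

Begin with the known integral
$$J(a) = \int_{-\infty}^{\infty} 4 e^{- a x^{2}} \, dx = \frac{4 \sqrt{\pi}}{\sqrt{a}}.$$

Differentiating under the integral sign brings down a factor of $(-x^2)$:
$$\frac{dJ}{da} = \int_{-\infty}^{\infty} - 4 x^{2} e^{- a x^{2}} \, dx = - \frac{2 \sqrt{\pi}}{a^{\frac{3}{2}}}.$$

The integral on the left is $-I$, so $I = \frac{2 \sqrt{\pi}}{a^{\frac{3}{2}}}$.

Setting $a = 5$:
$$I = \frac{2 \sqrt{5} \sqrt{\pi}}{25}.$$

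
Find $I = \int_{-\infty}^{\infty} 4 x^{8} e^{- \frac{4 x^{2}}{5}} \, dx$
$\frac{65625 \sqrt{5} \sqrt{\pi}}{2048}$

Start from the elementary integral
$$J(a) = \int_{-\infty}^{\infty} 4 e^{- a x^{2}} \, dx = \frac{4 \sqrt{\pi}}{\sqrt{a}}.$$

Differentiating under the integral sign brings down a factor of $(-x^2)$:
$$\frac{dJ}{da} = \int_{-\infty}^{\infty} - 4 x^{2} e^{- a x^{2}} \, dx = - \frac{2 \sqrt{\pi}}{a^{\frac{3}{2}}}.$$

Repeating $4$ times in total — each differentiation brings down another $(-x^2)$ — gives
$$\frac{d^{4}J}{da^{4}} = \int_{-\infty}^{\infty} 4 x^{8} e^{- a x^{2}} \, dx = \frac{105 \sqrt{\pi}}{4 a^{\frac{9}{2}}},$$
and the integrand here is exactly the target integrand, so $I = \frac{105 \sqrt{\pi}}{4 a^{\frac{9}{2}}}$.

Setting $a = \frac{4}{5}$:
$$I = \frac{65625 \sqrt{5} \sqrt{\pi}}{2048}.$$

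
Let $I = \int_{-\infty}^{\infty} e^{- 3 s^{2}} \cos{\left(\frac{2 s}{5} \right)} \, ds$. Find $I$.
$\frac{\sqrt{3} \sqrt{\pi}}{3 e^{\frac{1}{75}}}$

Define $I(b) = \int_{-\infty}^{\infty} e^{- 3 s^{2}} \cos{\left(b s \right)} \, ds$.

Differentiating under the integral sign,
$$I'(b) = \int_{-\infty}^{\infty} - s e^{- 3 s^{2}} \sin{\left(b s \right)} \, ds.$$

Integrate $\int_{-\infty}^{\infty} s \sin(b s)\, e^{- 3 s^{2}}\, ds$ by parts with $u = \sin(b s)$ and $dv = s\, e^{- 3 s^{2}}\, ds$, giving $v = - \frac{e^{- 3 s^{2}}}{6}$. The boundary term vanishes and
$$\int_{-\infty}^{\infty} s \sin(b s)\, e^{- 3 s^{2}}\, ds = \frac{b}{6} \int_{-\infty}^{\infty} \cos(b s)\, e^{- 3 s^{2}}\, ds,$$
so $I'(b) = - \frac{b}{6}\, I(b)$.

This is a separable first-order ODE; solving with the initial condition $I(0) = \int_{-\infty}^{\infty} e^{- 3 s^{2}}\,ds = \frac{\sqrt{3} \sqrt{\pi}}{3}$ gives
$$I(b) = \frac{\sqrt{3} \sqrt{\pi} e^{- \frac{b^{2}}{12}}}{3}.$$

Setting $b = \frac{2}{5}$:
$$I = \frac{\sqrt{3} \sqrt{\pi}}{3 e^{\frac{1}{75}}}.$$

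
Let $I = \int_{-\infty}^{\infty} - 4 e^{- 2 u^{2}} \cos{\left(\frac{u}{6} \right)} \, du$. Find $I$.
$- \frac{2 \sqrt{2} \sqrt{\pi}}{e^{\frac{1}{288}}}$

Define $I(b) = \int_{-\infty}^{\infty} - 4 e^{- 2 u^{2}} \cos{\left(b u \right)} \, du$.

Differentiating under the integral sign,
$$I'(b) = \int_{-\infty}^{\infty} 4 u e^{- 2 u^{2}} \sin{\left(b u \right)} \, du.$$

Integrate $\int_{-\infty}^{\infty} u \sin(b u)\, e^{- 2 u^{2}}\, du$ by parts with $w = \sin(b u)$ and $dv = u\, e^{- 2 u^{2}}\, du$, giving $v = - \frac{e^{- 2 u^{2}}}{4}$. The boundary term vanishes and
$$\int_{-\infty}^{\infty} u \sin(b u)\, e^{- 2 u^{2}}\, du = \frac{b}{4} \int_{-\infty}^{\infty} \cos(b u)\, e^{- 2 u^{2}}\, du,$$
so $I'(b) = - \frac{b}{4}\, I(b)$.

This is a separable first-order ODE; solving with the initial condition $I(0) = \int_{-\infty}^{\infty} - 4 e^{- 2 u^{2}}\,du = - 2 \sqrt{2} \sqrt{\pi}$ gives
$$I(b) = - 2 \sqrt{2} \sqrt{\pi} e^{- \frac{b^{2}}{8}}.$$

Setting $b = \frac{1}{6}$:
$$I = - \frac{2 \sqrt{2} \sqrt{\pi}}{e^{\frac{1}{288}}}.$$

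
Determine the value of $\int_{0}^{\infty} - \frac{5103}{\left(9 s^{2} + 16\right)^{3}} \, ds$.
$- \frac{5103 \pi}{16384}$

Start from the standard arctangent integral
$$J(a) = \int_{0}^{\infty} - \frac{7}{a^{2} + s^{2}} \, ds = - \frac{7 \pi}{2 a}.$$

Differentiating under the integral sign with respect to $a$,
$$\frac{dJ}{da} = \int_{0}^{\infty} \frac{14 a}{\left(a^{2} + s^{2}\right)^{2}} \, ds = \frac{7 \pi}{2 a^{2}},$$
so $\int_{0}^{\infty} - \frac{7}{\left(a^{2} + s^{2}\right)^{2}} \, ds = - \frac{7 \pi}{4 a^{3}}$.

Repeating — each differentiation of $1/(s^2+a^2)^j$ produces $-2ja/(s^2+a^2)^{j+1}$ — and dividing through by $-2ja$ at each step yields, after $2$ differentiations in total,
$$\int_{0}^{\infty} - \frac{7}{\left(a^{2} + s^{2}\right)^{3}} \, ds = - \frac{21 \pi}{16 a^{5}}.$$

Setting $a = \frac{4}{3}$:
$$I = - \frac{5103 \pi}{16384}.$$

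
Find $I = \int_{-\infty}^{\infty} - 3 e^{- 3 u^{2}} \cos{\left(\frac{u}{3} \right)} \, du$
$- \frac{\sqrt{3} \sqrt{\pi}}{e^{\frac{1}{108}}}$

Treat the cosine frequency as a parameter and define $I(b) = \int_{-\infty}^{\infty} - 3 e^{- 3 u^{2}} \cos{\left(b u \right)} \, du$.

Differentiating under the integral sign,
$$I'(b) = \int_{-\infty}^{\infty} 3 u e^{- 3 u^{2}} \sin{\left(b u \right)} \, du.$$

Integrate $\int_{-\infty}^{\infty} u \sin(b u)\, e^{- 3 u^{2}}\, du$ by parts with $w = \sin(b u)$ and $dv = u\, e^{- 3 u^{2}}\, du$, giving $v = - \frac{e^{- 3 u^{2}}}{6}$. The boundary term vanishes and
$$\int_{-\infty}^{\infty} u \sin(b u)\, e^{- 3 u^{2}}\, du = \frac{b}{6} \int_{-\infty}^{\infty} \cos(b u)\, e^{- 3 u^{2}}\, du,$$
so $I'(b) = - \frac{b}{6}\, I(b)$.

This is a separable first-order ODE; solving with the initial condition $I(0) = \int_{-\infty}^{\infty} - 3 e^{- 3 u^{2}}\,du = - \sqrt{3} \sqrt{\pi}$ gives
$$I(b) = - \sqrt{3} \sqrt{\pi} e^{- \frac{b^{2}}{12}}.$$

Setting $b = \frac{1}{3}$:
$$I = - \frac{\sqrt{3} \sqrt{\pi}}{e^{\frac{1}{108}}}.$$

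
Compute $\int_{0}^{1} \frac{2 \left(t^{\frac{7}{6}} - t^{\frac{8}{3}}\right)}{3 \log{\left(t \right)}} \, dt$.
$- \frac{2 \log{\left(22 \right)}}{3} + \frac{2 \log{\left(13 \right)}}{3}$

Consider the one-parameter family: let $I(a) = \int_{0}^{1} \frac{2 \left(- t^{\frac{8}{3}} + t^{a}\right)}{3 \log{\left(t \right)}} \, dt$.

Since $\dfrac{\partial}{\partial a}\,t^{a} = t^{a} \ln t$, the $\ln t$ in the denominator cancels and
$$\frac{dI}{da} = \int_{0}^{1} \frac{2}{3} t^{a} \, dt = \frac{2}{3} \left[\frac{t^{a+1}}{a+1}\right]_0^1 = \frac{2}{3 \left(a + 1\right)}.$$

Integrating with respect to $a$ gives $I(a) = \log{\left(\frac{\sqrt[3]{11} \cdot 3^{\frac{2}{3}} \left(a + 1\right)^{\frac{2}{3}}}{11} \right)} + C$.

At $a = \frac{8}{3}$ the integrand is identically $0$, so $I(\frac{8}{3}) = 0$. The closed form gives $0$, hence $C = 0$.

Setting $a = \frac{7}{6}$:
$$I = - \frac{2 \log{\left(22 \right)}}{3} + \frac{2 \log{\left(13 \right)}}{3}.$$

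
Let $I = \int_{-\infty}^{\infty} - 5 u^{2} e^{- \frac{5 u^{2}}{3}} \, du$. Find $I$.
$- \frac{3 \sqrt{15} \sqrt{\pi}}{10}$

Consider the simpler parametrised integral
$$J(a) = \int_{-\infty}^{\infty} - 5 e^{- a u^{2}} \, du = - \frac{5 \sqrt{\pi}}{\sqrt{a}}.$$

Differentiating under the integral sign brings down a factor of $(-u^2)$:
$$\frac{dJ}{da} = \int_{-\infty}^{\infty} 5 u^{2} e^{- a u^{2}} \, du = \frac{5 \sqrt{\pi}}{2 a^{\frac{3}{2}}}.$$

The integral on the left is $-I$, so $I = - \frac{5 \sqrt{\pi}}{2 a^{\frac{3}{2}}}$.

Setting $a = \frac{5}{3}$:
$$I = - \frac{3 \sqrt{15} \sqrt{\pi}}{10}.$$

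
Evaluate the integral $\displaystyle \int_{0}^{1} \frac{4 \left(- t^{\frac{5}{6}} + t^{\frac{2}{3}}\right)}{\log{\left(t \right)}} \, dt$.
$- \log{\left(\frac{14641}{10000} \right)}$

Replace the exponent $\frac{5}{6}$ by a parameter $a$: let $I(a) = \int_{0}^{1} \frac{4 \left(t^{\frac{2}{3}} - t^{a}\right)}{\log{\left(t \right)}} \, dt$.

Since $\dfrac{\partial}{\partial a}\,t^{a} = t^{a} \ln t$, the $\ln t$ in the denominator cancels and
$$\frac{dI}{da} = \int_{0}^{1} -4 t^{a} \, dt = -4 \left[\frac{t^{a+1}}{a+1}\right]_0^1 = - \frac{4}{a + 1}.$$

Integrating with respect to $a$ gives $I(a) = - \log{\left(\frac{81 \left(a + 1\right)^{4}}{625} \right)} + C$.

At $a = \frac{2}{3}$ the integrand is identically $0$, so $I(\frac{2}{3}) = 0$. The closed form gives $0$, hence $C = 0$.

Setting $a = \frac{5}{6}$:
$$I = - \log{\left(\frac{14641}{10000} \right)}.$$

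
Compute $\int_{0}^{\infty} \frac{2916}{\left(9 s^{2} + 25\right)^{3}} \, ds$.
$\frac{729 \pi}{12500}$

Recall the elementary integral
$$J(a) = \int_{0}^{\infty} \frac{4}{a^{2} + s^{2}} \, ds = \frac{2 \pi}{a}.$$

Differentiating under the integral sign with respect to $a$,
$$\frac{dJ}{da} = \int_{0}^{\infty} - \frac{8 a}{\left(a^{2} + s^{2}\right)^{2}} \, ds = - \frac{2 \pi}{a^{2}},$$
so $\int_{0}^{\infty} \frac{4}{\left(a^{2} + s^{2}\right)^{2}} \, ds = \frac{\pi}{a^{3}}$.

Repeating — each differentiation of $1/(s^2+a^2)^j$ produces $-2ja/(s^2+a^2)^{j+1}$ — and dividing through by $-2ja$ at each step yields, after $2$ differentiations in total,
$$\int_{0}^{\infty} \frac{4}{\left(a^{2} + s^{2}\right)^{3}} \, ds = \frac{3 \pi}{4 a^{5}}.$$

Setting $a = \frac{5}{3}$:
$$I = \frac{729 \pi}{12500}.$$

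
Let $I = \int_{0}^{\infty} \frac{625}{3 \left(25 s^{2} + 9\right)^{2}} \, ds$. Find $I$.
$\frac{125 \pi}{324}$

Start from the standard arctangent integral
$$J(a) = \int_{0}^{\infty} \frac{1}{3 \left(a^{2} + s^{2}\right)} \, ds = \frac{\pi}{6 a}.$$

Differentiating under the integral sign with respect to $a$,
$$\frac{dJ}{da} = \int_{0}^{\infty} - \frac{2 a}{3 \left(a^{2} + s^{2}\right)^{2}} \, ds = - \frac{\pi}{6 a^{2}},$$
so $\int_{0}^{\infty} \frac{1}{3 \left(a^{2} + s^{2}\right)^{2}} \, ds = \frac{\pi}{12 a^{3}}$.

Setting $a = \frac{3}{5}$:
$$I = \frac{125 \pi}{324}.$$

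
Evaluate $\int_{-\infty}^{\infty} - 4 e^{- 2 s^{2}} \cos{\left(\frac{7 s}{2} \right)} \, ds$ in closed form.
$- \frac{2 \sqrt{2} \sqrt{\pi}}{e^{\frac{49}{32}}}$

Let $b$ denote the cosine frequency and define $I(b) = \int_{-\infty}^{\infty} - 4 e^{- 2 s^{2}} \cos{\left(b s \right)} \, ds$.

Differentiating under the integral sign,
$$I'(b) = \int_{-\infty}^{\infty} 4 s e^{- 2 s^{2}} \sin{\left(b s \right)} \, ds.$$

Integrate $\int_{-\infty}^{\infty} s \sin(b s)\, e^{- 2 s^{2}}\, ds$ by parts with $u = \sin(b s)$ and $dv = s\, e^{- 2 s^{2}}\, ds$, giving $v = - \frac{e^{- 2 s^{2}}}{4}$. The boundary term vanishes and
$$\int_{-\infty}^{\infty} s \sin(b s)\, e^{- 2 s^{2}}\, ds = \frac{b}{4} \int_{-\infty}^{\infty} \cos(b s)\, e^{- 2 s^{2}}\, ds,$$
so $I'(b) = - \frac{b}{4}\, I(b)$.

This is a separable first-order ODE; solving with the initial condition $I(0) = \int_{-\infty}^{\infty} - 4 e^{- 2 s^{2}}\,ds = - 2 \sqrt{2} \sqrt{\pi}$ gives
$$I(b) = - 2 \sqrt{2} \sqrt{\pi} e^{- \frac{b^{2}}{8}}.$$

Setting $b = \frac{7}{2}$:
$$I = - \frac{2 \sqrt{2} \sqrt{\pi}}{e^{\frac{49}{32}}}.$$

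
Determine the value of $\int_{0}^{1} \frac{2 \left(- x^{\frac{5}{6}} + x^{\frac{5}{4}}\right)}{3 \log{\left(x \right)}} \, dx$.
$\log{\left(\frac{9 \sqrt[3]{22}}{22} \right)}$

Replace the exponent $\frac{5}{4}$ by a parameter $a$: let $I(a) = \int_{0}^{1} \frac{2 \left(- x^{\frac{5}{6}} + x^{a}\right)}{3 \log{\left(x \right)}} \, dx$.

Since $\dfrac{\partial}{\partial a}\,x^{a} = x^{a} \ln x$, the $\ln x$ in the denominator cancels and
$$\frac{dI}{da} = \int_{0}^{1} \frac{2}{3} x^{a} \, dx = \frac{2}{3} \left[\frac{x^{a+1}}{a+1}\right]_0^1 = \frac{2}{3 \left(a + 1\right)}.$$

Integrating with respect to $a$ gives $I(a) = \log{\left(\frac{\sqrt[3]{11} \cdot 6^{\frac{2}{3}} \left(a + 1\right)^{\frac{2}{3}}}{11} \right)} + C$.

At $a = \frac{5}{6}$ the integrand is identically $0$, so $I(\frac{5}{6}) = 0$. The closed form gives $0$, hence $C = 0$.

Setting $a = \frac{5}{4}$:
$$I = \log{\left(\frac{9 \sqrt[3]{22}}{22} \right)}.$$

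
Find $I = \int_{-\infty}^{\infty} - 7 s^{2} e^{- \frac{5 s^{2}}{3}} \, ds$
$- \frac{21 \sqrt{15} \sqrt{\pi}}{50}$

Consider the simpler parametrised integral
$$J(a) = \int_{-\infty}^{\infty} - 7 e^{- a s^{2}} \, ds = - \frac{7 \sqrt{\pi}}{\sqrt{a}}.$$

Differentiating under the integral sign brings down a factor of $(-s^2)$:
$$\frac{dJ}{da} = \int_{-\infty}^{\infty} 7 s^{2} e^{- a s^{2}} \, ds = \frac{7 \sqrt{\pi}}{2 a^{\frac{3}{2}}}.$$

The integral on the left is $-I$, so $I = - \frac{7 \sqrt{\pi}}{2 a^{\frac{3}{2}}}$.

Setting $a = \frac{5}{3}$:
$$I = - \frac{21 \sqrt{15} \sqrt{\pi}}{50}.$$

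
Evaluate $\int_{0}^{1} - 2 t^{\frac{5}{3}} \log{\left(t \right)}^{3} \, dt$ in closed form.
$\frac{243}{1024}$

Start from the elementary integral
$$J(a) = \int_{0}^{1} - 2 t^{a} \, dt = - \frac{2}{a + 1}.$$

Differentiating under the integral sign brings down a factor of $\ln t$:
$$\frac{dJ}{da} = \int_{0}^{1} - 2 t^{a} \log{\left(t \right)} \, dt = \frac{2}{\left(a + 1\right)^{2}}.$$

Repeating $3$ times in total — each differentiation brings down another $\ln t$ — gives
$$\frac{d^{3}J}{da^{3}} = \int_{0}^{1} - 2 t^{a} \log{\left(t \right)}^{3} \, dt = \frac{12}{\left(a + 1\right)^{4}},$$
and the integrand here is exactly the target integrand, so $I = \frac{12}{\left(a + 1\right)^{4}}$.

Setting $a = \frac{5}{3}$:
$$I = \frac{243}{1024}.$$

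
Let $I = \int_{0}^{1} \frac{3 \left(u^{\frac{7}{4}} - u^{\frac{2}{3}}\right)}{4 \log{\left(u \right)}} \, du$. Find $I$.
$\log{\left(\frac{\sqrt{2} \cdot 33^{\frac{3}{4}} \sqrt[4]{5}}{20} \right)}$

Consider the one-parameter family: let $I(a) = \int_{0}^{1} \frac{3 \left(- u^{\frac{2}{3}} + u^{a}\right)}{4 \log{\left(u \right)}} \, du$.

Since $\dfrac{\partial}{\partial a}\,u^{a} = u^{a} \ln u$, the $\ln u$ in the denominator cancels and
$$\frac{dI}{da} = \int_{0}^{1} \frac{3}{4} u^{a} \, du = \frac{3}{4} \left[\frac{u^{a+1}}{a+1}\right]_0^1 = \frac{3}{4 \left(a + 1\right)}.$$

Integrating with respect to $a$ gives $I(a) = \log{\left(\frac{3^{\frac{3}{4}} \sqrt[4]{5} \left(a + 1\right)^{\frac{3}{4}}}{5} \right)} + C$.

At $a = \frac{2}{3}$ the integrand is identically $0$, so $I(\frac{2}{3}) = 0$. The closed form gives $0$, hence $C = 0$.

Setting $a = \frac{7}{4}$:
$$I = \log{\left(\frac{\sqrt{2} \cdot 33^{\frac{3}{4}} \sqrt[4]{5}}{20} \right)}.$$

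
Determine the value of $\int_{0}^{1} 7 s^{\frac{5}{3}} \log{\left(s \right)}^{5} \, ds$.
$- \frac{76545}{32768}$

Begin with the known integral
$$J(a) = \int_{0}^{1} 7 s^{a} \, ds = \frac{7}{a + 1}.$$

Differentiating under the integral sign brings down a factor of $\ln s$:
$$\frac{dJ}{da} = \int_{0}^{1} 7 s^{a} \log{\left(s \right)} \, ds = - \frac{7}{\left(a + 1\right)^{2}}.$$

Repeating $5$ times in total — each differentiation brings down another $\ln s$ — gives
$$\frac{d^{5}J}{da^{5}} = \int_{0}^{1} 7 s^{a} \log{\left(s \right)}^{5} \, ds = - \frac{840}{\left(a + 1\right)^{6}},$$
and the integrand here is exactly the target integrand, so $I = - \frac{840}{\left(a + 1\right)^{6}}$.

Setting $a = \frac{5}{3}$:
$$I = - \frac{76545}{32768}.$$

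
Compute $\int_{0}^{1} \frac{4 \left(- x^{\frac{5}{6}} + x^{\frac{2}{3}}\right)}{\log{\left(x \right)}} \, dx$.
$- \log{\left(\frac{14641}{10000} \right)}$

Consider the one-parameter family: let $I(a) = \int_{0}^{1} \frac{4 \left(x^{\frac{2}{3}} - x^{a}\right)}{\log{\left(x \right)}} \, dx$.

Since $\dfrac{\partial}{\partial a}\,x^{a} = x^{a} \ln x$, the $\ln x$ in the denominator cancels and
$$\frac{dI}{da} = \int_{0}^{1} -4 x^{a} \, dx = -4 \left[\frac{x^{a+1}}{a+1}\right]_0^1 = - \frac{4}{a + 1}.$$

Integrating with respect to $a$ gives $I(a) = - \log{\left(\frac{81 \left(a + 1\right)^{4}}{625} \right)} + C$.

At $a = \frac{2}{3}$ the integrand is identically $0$, so $I(\frac{2}{3}) = 0$. The closed form gives $0$, hence $C = 0$.

Setting $a = \frac{5}{6}$:
$$I = - \log{\left(\frac{14641}{10000} \right)}.$$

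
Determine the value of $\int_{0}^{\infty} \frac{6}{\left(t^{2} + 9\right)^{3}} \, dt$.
$\frac{\pi}{216}$

Start from the standard arctangent integral
$$J(a) = \int_{0}^{\infty} \frac{6}{a^{2} + t^{2}} \, dt = \frac{3 \pi}{a}.$$

Differentiating under the integral sign with respect to $a$,
$$\frac{dJ}{da} = \int_{0}^{\infty} - \frac{12 a}{\left(a^{2} + t^{2}\right)^{2}} \, dt = - \frac{3 \pi}{a^{2}},$$
so $\int_{0}^{\infty} \frac{6}{\left(a^{2} + t^{2}\right)^{2}} \, dt = \frac{3 \pi}{2 a^{3}}$.

Repeating — each differentiation of $1/(t^2+a^2)^j$ produces $-2ja/(t^2+a^2)^{j+1}$ — and dividing through by $-2ja$ at each step yields, after $2$ differentiations in total,
$$\int_{0}^{\infty} \frac{6}{\left(a^{2} + t^{2}\right)^{3}} \, dt = \frac{9 \pi}{8 a^{5}}.$$

Setting $a = 3$:
$$I = \frac{\pi}{216}.$$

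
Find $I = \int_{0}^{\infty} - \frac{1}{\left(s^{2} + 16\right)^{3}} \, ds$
$- \frac{3 \pi}{16384}$

Recall the elementary integral
$$J(a) = \int_{0}^{\infty} - \frac{1}{a^{2} + s^{2}} \, ds = - \frac{\pi}{2 a}.$$

Differentiating under the integral sign with respect to $a$,
$$\frac{dJ}{da} = \int_{0}^{\infty} \frac{2 a}{\left(a^{2} + s^{2}\right)^{2}} \, ds = \frac{\pi}{2 a^{2}},$$
so $\int_{0}^{\infty} - \frac{1}{\left(a^{2} + s^{2}\right)^{2}} \, ds = - \frac{\pi}{4 a^{3}}$.

Repeating — each differentiation of $1/(s^2+a^2)^j$ produces $-2ja/(s^2+a^2)^{j+1}$ — and dividing through by $-2ja$ at each step yields, after $2$ differentiations in total,
$$\int_{0}^{\infty} - \frac{1}{\left(a^{2} + s^{2}\right)^{3}} \, ds = - \frac{3 \pi}{16 a^{5}}.$$

Setting $a = 4$:
$$I = - \frac{3 \pi}{16384}.$$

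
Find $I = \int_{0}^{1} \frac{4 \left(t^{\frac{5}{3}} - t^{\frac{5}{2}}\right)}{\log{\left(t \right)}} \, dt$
$- \log{\left(\frac{194481}{65536} \right)}$

Introduce a parameter $a$ in the exponent: let $I(a) = \int_{0}^{1} \frac{4 \left(t^{\frac{5}{3}} - t^{a}\right)}{\log{\left(t \right)}} \, dt$.

Since $\dfrac{\partial}{\partial a}\,t^{a} = t^{a} \ln t$, the $\ln t$ in the denominator cancels and
$$\frac{dI}{da} = \int_{0}^{1} -4 t^{a} \, dt = -4 \left[\frac{t^{a+1}}{a+1}\right]_0^1 = - \frac{4}{a + 1}.$$

Integrating with respect to $a$ gives $I(a) = - \log{\left(\frac{81 \left(a + 1\right)^{4}}{4096} \right)} + C$.

At $a = \frac{5}{3}$ the integrand is identically $0$, so $I(\frac{5}{3}) = 0$. The closed form gives $0$, hence $C = 0$.

Setting $a = \frac{5}{2}$:
$$I = - \log{\left(\frac{194481}{65536} \right)}.$$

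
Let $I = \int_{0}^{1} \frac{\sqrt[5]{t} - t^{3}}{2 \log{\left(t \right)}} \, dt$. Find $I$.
$\log{\left(\frac{\sqrt{30}}{10} \right)}$

Consider the one-parameter family: let $I(a) = \int_{0}^{1} \frac{\sqrt[5]{t} - t^{a}}{2 \log{\left(t \right)}} \, dt$.

Since $\dfrac{\partial}{\partial a}\,t^{a} = t^{a} \ln t$, the $\ln t$ in the denominator cancels and
$$\frac{dI}{da} = \int_{0}^{1} - \frac{1}{2} t^{a} \, dt = - \frac{1}{2} \left[\frac{t^{a+1}}{a+1}\right]_0^1 = - \frac{1}{2 a + 2}.$$

Integrating with respect to $a$ gives $I(a) = - \frac{\log{\left(a + 1 \right)}}{2} - \frac{\log{\left(5 \right)}}{2} + \frac{\log{\left(6 \right)}}{2} + C$.

At $a = \frac{1}{5}$ the integrand is identically $0$, so $I(\frac{1}{5}) = 0$. The closed form gives $0$, hence $C = 0$.

Setting $a = 3$:
$$I = \log{\left(\frac{\sqrt{30}}{10} \right)}.$$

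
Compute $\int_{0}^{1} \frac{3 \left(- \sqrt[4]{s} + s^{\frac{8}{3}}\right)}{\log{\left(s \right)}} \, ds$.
$- \log{\left(\frac{3375}{85184} \right)}$

Introduce a parameter $a$ in the exponent: let $I(a) = \int_{0}^{1} \frac{3 \left(s^{\frac{8}{3}} - s^{a}\right)}{\log{\left(s \right)}} \, ds$.

Since $\dfrac{\partial}{\partial a}\,s^{a} = s^{a} \ln s$, the $\ln s$ in the denominator cancels and
$$\frac{dI}{da} = \int_{0}^{1} -3 s^{a} \, ds = -3 \left[\frac{s^{a+1}}{a+1}\right]_0^1 = - \frac{3}{a + 1}.$$

Integrating with respect to $a$ gives $I(a) = - \log{\left(\frac{27 \left(a + 1\right)^{3}}{1331} \right)} + C$.

At $a = \frac{8}{3}$ the integrand is identically $0$, so $I(\frac{8}{3}) = 0$. The closed form gives $0$, hence $C = 0$.

Setting $a = \frac{1}{4}$:
$$I = - \log{\left(\frac{3375}{85184} \right)}.$$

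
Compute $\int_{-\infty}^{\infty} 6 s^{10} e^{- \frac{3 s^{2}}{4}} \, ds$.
$\frac{4480 \sqrt{3} \sqrt{\pi}}{9}$

Begin with the known integral
$$J(a) = \int_{-\infty}^{\infty} 6 e^{- a s^{2}} \, ds = \frac{6 \sqrt{\pi}}{\sqrt{a}}.$$

Differentiating under the integral sign brings down a factor of $(-s^2)$:
$$\frac{dJ}{da} = \int_{-\infty}^{\infty} - 6 s^{2} e^{- a s^{2}} \, ds = - \frac{3 \sqrt{\pi}}{a^{\frac{3}{2}}}.$$

Repeating $5$ times in total — each differentiation brings down another $(-s^2)$ — gives
$$\frac{d^{5}J}{da^{5}} = \int_{-\infty}^{\infty} - 6 s^{10} e^{- a s^{2}} \, ds = - \frac{2835 \sqrt{\pi}}{16 a^{\frac{11}{2}}},$$
and the integrand here is $(-1)^{5}$ times the target integrand, so $I = (-1)^{5}\,\frac{d^{5}J}{da^{5}} = \frac{2835 \sqrt{\pi}}{16 a^{\frac{11}{2}}}$.

Setting $a = \frac{3}{4}$:
$$I = \frac{4480 \sqrt{3} \sqrt{\pi}}{9}.$$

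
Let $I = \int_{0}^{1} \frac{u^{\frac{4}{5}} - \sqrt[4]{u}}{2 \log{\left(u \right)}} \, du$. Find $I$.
$\log{\left(\frac{6}{5} \right)}$

Consider the one-parameter family: let $I(a) = \int_{0}^{1} \frac{u^{\frac{4}{5}} - u^{a}}{2 \log{\left(u \right)}} \, du$.

Since $\dfrac{\partial}{\partial a}\,u^{a} = u^{a} \ln u$, the $\ln u$ in the denominator cancels and
$$\frac{dI}{da} = \int_{0}^{1} - \frac{1}{2} u^{a} \, du = - \frac{1}{2} \left[\frac{u^{a+1}}{a+1}\right]_0^1 = - \frac{1}{2 a + 2}.$$

Integrating with respect to $a$ gives $I(a) = - \frac{\log{\left(a + 1 \right)}}{2} - \frac{\log{\left(5 \right)}}{2} + \log{\left(3 \right)} + C$.

At $a = \frac{4}{5}$ the integrand is identically $0$, so $I(\frac{4}{5}) = 0$. The closed form gives $0$, hence $C = 0$.

Setting $a = \frac{1}{4}$:
$$I = \log{\left(\frac{6}{5} \right)}.$$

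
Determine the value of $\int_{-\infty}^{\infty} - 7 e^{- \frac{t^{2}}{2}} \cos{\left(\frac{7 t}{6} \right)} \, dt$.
$- \frac{7 \sqrt{2} \sqrt{\pi}}{e^{\frac{49}{72}}}$

Treat the cosine frequency as a parameter and define $I(b) = \int_{-\infty}^{\infty} - 7 e^{- \frac{t^{2}}{2}} \cos{\left(b t \right)} \, dt$.

Differentiating under the integral sign,
$$I'(b) = \int_{-\infty}^{\infty} 7 t e^{- \frac{t^{2}}{2}} \sin{\left(b t \right)} \, dt.$$

Integrate $\int_{-\infty}^{\infty} t \sin(b t)\, e^{- \frac{t^{2}}{2}}\, dt$ by parts with $u = \sin(b t)$ and $dv = t\, e^{- \frac{t^{2}}{2}}\, dt$, giving $v = - e^{- \frac{t^{2}}{2}}$. The boundary term vanishes and
$$\int_{-\infty}^{\infty} t \sin(b t)\, e^{- \frac{t^{2}}{2}}\, dt = b \int_{-\infty}^{\infty} \cos(b t)\, e^{- \frac{t^{2}}{2}}\, dt,$$
so $I'(b) = - b\, I(b)$.

This is a separable first-order ODE; solving with the initial condition $I(0) = \int_{-\infty}^{\infty} - 7 e^{- \frac{t^{2}}{2}}\,dt = - 7 \sqrt{2} \sqrt{\pi}$ gives
$$I(b) = - 7 \sqrt{2} \sqrt{\pi} e^{- \frac{b^{2}}{2}}.$$

Setting $b = \frac{7}{6}$:
$$I = - \frac{7 \sqrt{2} \sqrt{\pi}}{e^{\frac{49}{72}}}.$$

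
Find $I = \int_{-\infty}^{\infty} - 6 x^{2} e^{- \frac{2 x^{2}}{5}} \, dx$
$- \frac{15 \sqrt{10} \sqrt{\pi}}{4}$

Start from the elementary integral
$$J(a) = \int_{-\infty}^{\infty} - 6 e^{- a x^{2}} \, dx = - \frac{6 \sqrt{\pi}}{\sqrt{a}}.$$

Differentiating under the integral sign brings down a factor of $(-x^2)$:
$$\frac{dJ}{da} = \int_{-\infty}^{\infty} 6 x^{2} e^{- a x^{2}} \, dx = \frac{3 \sqrt{\pi}}{a^{\frac{3}{2}}}.$$

The integral on the left is $-I$, so $I = - \frac{3 \sqrt{\pi}}{a^{\frac{3}{2}}}$.

Setting $a = \frac{2}{5}$:
$$I = - \frac{15 \sqrt{10} \sqrt{\pi}}{4}.$$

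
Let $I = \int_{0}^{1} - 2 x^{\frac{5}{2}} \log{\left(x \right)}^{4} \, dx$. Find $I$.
$- \frac{1536}{16807}$

Consider the simpler parametrised integral
$$J(a) = \int_{0}^{1} - 2 x^{a} \, dx = - \frac{2}{a + 1}.$$

Differentiating under the integral sign brings down a factor of $\ln x$:
$$\frac{dJ}{da} = \int_{0}^{1} - 2 x^{a} \log{\left(x \right)} \, dx = \frac{2}{\left(a + 1\right)^{2}}.$$

Repeating $4$ times in total — each differentiation brings down another $\ln x$ — gives
$$\frac{d^{4}J}{da^{4}} = \int_{0}^{1} - 2 x^{a} \log{\left(x \right)}^{4} \, dx = - \frac{48}{\left(a + 1\right)^{5}},$$
and the integrand here is exactly the target integrand, so $I = - \frac{48}{\left(a + 1\right)^{5}}$.

Setting $a = \frac{5}{2}$:
$$I = - \frac{1536}{16807}.$$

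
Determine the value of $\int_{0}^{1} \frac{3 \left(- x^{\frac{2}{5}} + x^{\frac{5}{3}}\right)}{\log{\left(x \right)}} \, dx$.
$\log{\left(\frac{64000}{9261} \right)}$

Introduce a parameter $a$ in the exponent: let $I(a) = \int_{0}^{1} \frac{3 \left(- x^{\frac{2}{5}} + x^{a}\right)}{\log{\left(x \right)}} \, dx$.

Since $\dfrac{\partial}{\partial a}\,x^{a} = x^{a} \ln x$, the $\ln x$ in the denominator cancels and
$$\frac{dI}{da} = \int_{0}^{1} 3 x^{a} \, dx = 3 \left[\frac{x^{a+1}}{a+1}\right]_0^1 = \frac{3}{a + 1}.$$

Integrating with respect to $a$ gives $I(a) = \log{\left(\frac{125 \left(a + 1\right)^{3}}{343} \right)} + C$.

At $a = \frac{2}{5}$ the integrand is identically $0$, so $I(\frac{2}{5}) = 0$. The closed form gives $0$, hence $C = 0$.

Setting $a = \frac{5}{3}$:
$$I = \log{\left(\frac{64000}{9261} \right)}.$$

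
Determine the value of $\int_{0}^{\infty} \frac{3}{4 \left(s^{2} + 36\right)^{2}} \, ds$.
$\frac{\pi}{1152}$

Recall the elementary integral
$$J(a) = \int_{0}^{\infty} \frac{3}{4 \left(a^{2} + s^{2}\right)} \, ds = \frac{3 \pi}{8 a}.$$

Differentiating under the integral sign with respect to $a$,
$$\frac{dJ}{da} = \int_{0}^{\infty} - \frac{3 a}{2 \left(a^{2} + s^{2}\right)^{2}} \, ds = - \frac{3 \pi}{8 a^{2}},$$
so $\int_{0}^{\infty} \frac{3}{4 \left(a^{2} + s^{2}\right)^{2}} \, ds = \frac{3 \pi}{16 a^{3}}$.

Setting $a = 6$:
$$I = \frac{\pi}{1152}.$$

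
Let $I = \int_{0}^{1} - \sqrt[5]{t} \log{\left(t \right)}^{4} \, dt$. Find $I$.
$- \frac{3125}{324}$

Consider the simpler parametrised integral
$$J(a) = \int_{0}^{1} - t^{a} \, dt = - \frac{1}{a + 1}.$$

Differentiating under the integral sign brings down a factor of $\ln t$:
$$\frac{dJ}{da} = \int_{0}^{1} - t^{a} \log{\left(t \right)} \, dt = \frac{1}{\left(a + 1\right)^{2}}.$$

Repeating $4$ times in total — each differentiation brings down another $\ln t$ — gives
$$\frac{d^{4}J}{da^{4}} = \int_{0}^{1} - t^{a} \log{\left(t \right)}^{4} \, dt = - \frac{24}{\left(a + 1\right)^{5}},$$
and the integrand here is exactly the target integrand, so $I = - \frac{24}{\left(a + 1\right)^{5}}$.

Setting $a = \frac{1}{5}$:
$$I = - \frac{3125}{324}.$$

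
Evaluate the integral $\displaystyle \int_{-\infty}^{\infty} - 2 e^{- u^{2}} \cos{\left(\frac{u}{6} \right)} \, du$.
$- \frac{2 \sqrt{\pi}}{e^{\frac{1}{144}}}$

Define $I(b) = \int_{-\infty}^{\infty} - 2 e^{- u^{2}} \cos{\left(b u \right)} \, du$.

Differentiating under the integral sign,
$$I'(b) = \int_{-\infty}^{\infty} 2 u e^{- u^{2}} \sin{\left(b u \right)} \, du.$$

Integrate $\int_{-\infty}^{\infty} u \sin(b u)\, e^{- u^{2}}\, du$ by parts with $w = \sin(b u)$ and $dv = u\, e^{- u^{2}}\, du$, giving $v = - \frac{e^{- u^{2}}}{2}$. The boundary term vanishes and
$$\int_{-\infty}^{\infty} u \sin(b u)\, e^{- u^{2}}\, du = \frac{b}{2} \int_{-\infty}^{\infty} \cos(b u)\, e^{- u^{2}}\, du,$$
so $I'(b) = - \frac{b}{2}\, I(b)$.

This is a separable first-order ODE; solving with the initial condition $I(0) = \int_{-\infty}^{\infty} - 2 e^{- u^{2}}\,du = - 2 \sqrt{\pi}$ gives
$$I(b) = - 2 \sqrt{\pi} e^{- \frac{b^{2}}{4}}.$$

Setting $b = \frac{1}{6}$:
$$I = - \frac{2 \sqrt{\pi}}{e^{\frac{1}{144}}}.$$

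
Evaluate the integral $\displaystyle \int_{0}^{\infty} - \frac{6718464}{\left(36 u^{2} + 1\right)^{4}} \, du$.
$- 174960 \pi$

Recall the elementary integral
$$J(a) = \int_{0}^{\infty} - \frac{4}{a^{2} + u^{2}} \, du = - \frac{2 \pi}{a}.$$

Differentiating under the integral sign with respect to $a$,
$$\frac{dJ}{da} = \int_{0}^{\infty} \frac{8 a}{\left(a^{2} + u^{2}\right)^{2}} \, du = \frac{2 \pi}{a^{2}},$$
so $\int_{0}^{\infty} - \frac{4}{\left(a^{2} + u^{2}\right)^{2}} \, du = - \frac{\pi}{a^{3}}$.

Repeating — each differentiation of $1/(u^2+a^2)^j$ produces $-2ja/(u^2+a^2)^{j+1}$ — and dividing through by $-2ja$ at each step yields, after $3$ differentiations in total,
$$\int_{0}^{\infty} - \frac{4}{\left(a^{2} + u^{2}\right)^{4}} \, du = - \frac{5 \pi}{8 a^{7}}.$$

Setting $a = \frac{1}{6}$:
$$I = - 174960 \pi.$$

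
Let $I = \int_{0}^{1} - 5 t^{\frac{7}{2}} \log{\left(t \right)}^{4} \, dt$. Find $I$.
$- \frac{1280}{19683}$

Start from the elementary integral
$$J(a) = \int_{0}^{1} - 5 t^{a} \, dt = - \frac{5}{a + 1}.$$

Differentiating under the integral sign brings down a factor of $\ln t$:
$$\frac{dJ}{da} = \int_{0}^{1} - 5 t^{a} \log{\left(t \right)} \, dt = \frac{5}{\left(a + 1\right)^{2}}.$$

Repeating $4$ times in total — each differentiation brings down another $\ln t$ — gives
$$\frac{d^{4}J}{da^{4}} = \int_{0}^{1} - 5 t^{a} \log{\left(t \right)}^{4} \, dt = - \frac{120}{\left(a + 1\right)^{5}},$$
and the integrand here is exactly the target integrand, so $I = - \frac{120}{\left(a + 1\right)^{5}}$.

Setting $a = \frac{7}{2}$:
$$I = - \frac{1280}{19683}.$$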